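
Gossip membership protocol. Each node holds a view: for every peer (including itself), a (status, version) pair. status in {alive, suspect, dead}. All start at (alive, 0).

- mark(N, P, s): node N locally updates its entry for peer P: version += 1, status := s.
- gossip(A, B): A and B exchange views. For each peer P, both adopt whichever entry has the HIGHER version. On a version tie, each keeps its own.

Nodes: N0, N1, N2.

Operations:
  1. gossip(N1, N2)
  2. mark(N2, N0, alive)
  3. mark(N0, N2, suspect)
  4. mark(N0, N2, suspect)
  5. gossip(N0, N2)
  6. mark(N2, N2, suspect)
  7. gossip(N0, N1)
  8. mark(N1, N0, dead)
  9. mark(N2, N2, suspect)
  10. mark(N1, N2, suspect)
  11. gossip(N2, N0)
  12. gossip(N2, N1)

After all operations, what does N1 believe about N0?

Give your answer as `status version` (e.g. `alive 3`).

Op 1: gossip N1<->N2 -> N1.N0=(alive,v0) N1.N1=(alive,v0) N1.N2=(alive,v0) | N2.N0=(alive,v0) N2.N1=(alive,v0) N2.N2=(alive,v0)
Op 2: N2 marks N0=alive -> (alive,v1)
Op 3: N0 marks N2=suspect -> (suspect,v1)
Op 4: N0 marks N2=suspect -> (suspect,v2)
Op 5: gossip N0<->N2 -> N0.N0=(alive,v1) N0.N1=(alive,v0) N0.N2=(suspect,v2) | N2.N0=(alive,v1) N2.N1=(alive,v0) N2.N2=(suspect,v2)
Op 6: N2 marks N2=suspect -> (suspect,v3)
Op 7: gossip N0<->N1 -> N0.N0=(alive,v1) N0.N1=(alive,v0) N0.N2=(suspect,v2) | N1.N0=(alive,v1) N1.N1=(alive,v0) N1.N2=(suspect,v2)
Op 8: N1 marks N0=dead -> (dead,v2)
Op 9: N2 marks N2=suspect -> (suspect,v4)
Op 10: N1 marks N2=suspect -> (suspect,v3)
Op 11: gossip N2<->N0 -> N2.N0=(alive,v1) N2.N1=(alive,v0) N2.N2=(suspect,v4) | N0.N0=(alive,v1) N0.N1=(alive,v0) N0.N2=(suspect,v4)
Op 12: gossip N2<->N1 -> N2.N0=(dead,v2) N2.N1=(alive,v0) N2.N2=(suspect,v4) | N1.N0=(dead,v2) N1.N1=(alive,v0) N1.N2=(suspect,v4)

Answer: dead 2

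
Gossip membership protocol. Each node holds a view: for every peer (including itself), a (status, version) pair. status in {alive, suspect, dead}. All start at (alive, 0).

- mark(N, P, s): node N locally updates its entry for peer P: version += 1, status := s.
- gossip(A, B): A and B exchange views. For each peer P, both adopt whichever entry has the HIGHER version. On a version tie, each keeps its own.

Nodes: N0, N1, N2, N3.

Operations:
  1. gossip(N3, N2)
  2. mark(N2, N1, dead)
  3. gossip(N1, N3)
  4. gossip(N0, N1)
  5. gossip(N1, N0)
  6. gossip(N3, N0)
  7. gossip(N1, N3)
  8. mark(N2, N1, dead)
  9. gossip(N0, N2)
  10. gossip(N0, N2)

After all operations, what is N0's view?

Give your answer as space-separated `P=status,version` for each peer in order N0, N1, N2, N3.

Answer: N0=alive,0 N1=dead,2 N2=alive,0 N3=alive,0

Derivation:
Op 1: gossip N3<->N2 -> N3.N0=(alive,v0) N3.N1=(alive,v0) N3.N2=(alive,v0) N3.N3=(alive,v0) | N2.N0=(alive,v0) N2.N1=(alive,v0) N2.N2=(alive,v0) N2.N3=(alive,v0)
Op 2: N2 marks N1=dead -> (dead,v1)
Op 3: gossip N1<->N3 -> N1.N0=(alive,v0) N1.N1=(alive,v0) N1.N2=(alive,v0) N1.N3=(alive,v0) | N3.N0=(alive,v0) N3.N1=(alive,v0) N3.N2=(alive,v0) N3.N3=(alive,v0)
Op 4: gossip N0<->N1 -> N0.N0=(alive,v0) N0.N1=(alive,v0) N0.N2=(alive,v0) N0.N3=(alive,v0) | N1.N0=(alive,v0) N1.N1=(alive,v0) N1.N2=(alive,v0) N1.N3=(alive,v0)
Op 5: gossip N1<->N0 -> N1.N0=(alive,v0) N1.N1=(alive,v0) N1.N2=(alive,v0) N1.N3=(alive,v0) | N0.N0=(alive,v0) N0.N1=(alive,v0) N0.N2=(alive,v0) N0.N3=(alive,v0)
Op 6: gossip N3<->N0 -> N3.N0=(alive,v0) N3.N1=(alive,v0) N3.N2=(alive,v0) N3.N3=(alive,v0) | N0.N0=(alive,v0) N0.N1=(alive,v0) N0.N2=(alive,v0) N0.N3=(alive,v0)
Op 7: gossip N1<->N3 -> N1.N0=(alive,v0) N1.N1=(alive,v0) N1.N2=(alive,v0) N1.N3=(alive,v0) | N3.N0=(alive,v0) N3.N1=(alive,v0) N3.N2=(alive,v0) N3.N3=(alive,v0)
Op 8: N2 marks N1=dead -> (dead,v2)
Op 9: gossip N0<->N2 -> N0.N0=(alive,v0) N0.N1=(dead,v2) N0.N2=(alive,v0) N0.N3=(alive,v0) | N2.N0=(alive,v0) N2.N1=(dead,v2) N2.N2=(alive,v0) N2.N3=(alive,v0)
Op 10: gossip N0<->N2 -> N0.N0=(alive,v0) N0.N1=(dead,v2) N0.N2=(alive,v0) N0.N3=(alive,v0) | N2.N0=(alive,v0) N2.N1=(dead,v2) N2.N2=(alive,v0) N2.N3=(alive,v0)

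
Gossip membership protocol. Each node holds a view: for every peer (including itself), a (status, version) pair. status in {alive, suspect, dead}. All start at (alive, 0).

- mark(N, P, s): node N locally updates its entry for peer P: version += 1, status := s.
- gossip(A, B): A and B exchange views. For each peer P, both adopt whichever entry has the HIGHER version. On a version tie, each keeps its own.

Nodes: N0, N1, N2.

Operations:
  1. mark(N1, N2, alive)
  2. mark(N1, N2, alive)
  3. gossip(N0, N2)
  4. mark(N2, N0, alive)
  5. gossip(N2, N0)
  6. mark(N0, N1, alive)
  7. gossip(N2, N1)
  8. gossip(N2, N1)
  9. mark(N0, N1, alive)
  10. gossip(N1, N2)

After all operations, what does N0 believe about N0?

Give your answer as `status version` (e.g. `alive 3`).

Op 1: N1 marks N2=alive -> (alive,v1)
Op 2: N1 marks N2=alive -> (alive,v2)
Op 3: gossip N0<->N2 -> N0.N0=(alive,v0) N0.N1=(alive,v0) N0.N2=(alive,v0) | N2.N0=(alive,v0) N2.N1=(alive,v0) N2.N2=(alive,v0)
Op 4: N2 marks N0=alive -> (alive,v1)
Op 5: gossip N2<->N0 -> N2.N0=(alive,v1) N2.N1=(alive,v0) N2.N2=(alive,v0) | N0.N0=(alive,v1) N0.N1=(alive,v0) N0.N2=(alive,v0)
Op 6: N0 marks N1=alive -> (alive,v1)
Op 7: gossip N2<->N1 -> N2.N0=(alive,v1) N2.N1=(alive,v0) N2.N2=(alive,v2) | N1.N0=(alive,v1) N1.N1=(alive,v0) N1.N2=(alive,v2)
Op 8: gossip N2<->N1 -> N2.N0=(alive,v1) N2.N1=(alive,v0) N2.N2=(alive,v2) | N1.N0=(alive,v1) N1.N1=(alive,v0) N1.N2=(alive,v2)
Op 9: N0 marks N1=alive -> (alive,v2)
Op 10: gossip N1<->N2 -> N1.N0=(alive,v1) N1.N1=(alive,v0) N1.N2=(alive,v2) | N2.N0=(alive,v1) N2.N1=(alive,v0) N2.N2=(alive,v2)

Answer: alive 1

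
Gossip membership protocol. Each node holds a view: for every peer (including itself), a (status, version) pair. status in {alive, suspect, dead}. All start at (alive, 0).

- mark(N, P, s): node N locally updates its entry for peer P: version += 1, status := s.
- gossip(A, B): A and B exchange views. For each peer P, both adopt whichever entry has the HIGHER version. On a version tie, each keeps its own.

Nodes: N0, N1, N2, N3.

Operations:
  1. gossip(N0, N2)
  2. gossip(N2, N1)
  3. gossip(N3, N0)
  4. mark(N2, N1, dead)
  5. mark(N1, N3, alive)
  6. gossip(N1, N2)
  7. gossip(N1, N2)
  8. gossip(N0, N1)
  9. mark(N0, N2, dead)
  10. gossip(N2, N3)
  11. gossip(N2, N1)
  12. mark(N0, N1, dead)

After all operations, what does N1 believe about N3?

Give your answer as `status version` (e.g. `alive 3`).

Op 1: gossip N0<->N2 -> N0.N0=(alive,v0) N0.N1=(alive,v0) N0.N2=(alive,v0) N0.N3=(alive,v0) | N2.N0=(alive,v0) N2.N1=(alive,v0) N2.N2=(alive,v0) N2.N3=(alive,v0)
Op 2: gossip N2<->N1 -> N2.N0=(alive,v0) N2.N1=(alive,v0) N2.N2=(alive,v0) N2.N3=(alive,v0) | N1.N0=(alive,v0) N1.N1=(alive,v0) N1.N2=(alive,v0) N1.N3=(alive,v0)
Op 3: gossip N3<->N0 -> N3.N0=(alive,v0) N3.N1=(alive,v0) N3.N2=(alive,v0) N3.N3=(alive,v0) | N0.N0=(alive,v0) N0.N1=(alive,v0) N0.N2=(alive,v0) N0.N3=(alive,v0)
Op 4: N2 marks N1=dead -> (dead,v1)
Op 5: N1 marks N3=alive -> (alive,v1)
Op 6: gossip N1<->N2 -> N1.N0=(alive,v0) N1.N1=(dead,v1) N1.N2=(alive,v0) N1.N3=(alive,v1) | N2.N0=(alive,v0) N2.N1=(dead,v1) N2.N2=(alive,v0) N2.N3=(alive,v1)
Op 7: gossip N1<->N2 -> N1.N0=(alive,v0) N1.N1=(dead,v1) N1.N2=(alive,v0) N1.N3=(alive,v1) | N2.N0=(alive,v0) N2.N1=(dead,v1) N2.N2=(alive,v0) N2.N3=(alive,v1)
Op 8: gossip N0<->N1 -> N0.N0=(alive,v0) N0.N1=(dead,v1) N0.N2=(alive,v0) N0.N3=(alive,v1) | N1.N0=(alive,v0) N1.N1=(dead,v1) N1.N2=(alive,v0) N1.N3=(alive,v1)
Op 9: N0 marks N2=dead -> (dead,v1)
Op 10: gossip N2<->N3 -> N2.N0=(alive,v0) N2.N1=(dead,v1) N2.N2=(alive,v0) N2.N3=(alive,v1) | N3.N0=(alive,v0) N3.N1=(dead,v1) N3.N2=(alive,v0) N3.N3=(alive,v1)
Op 11: gossip N2<->N1 -> N2.N0=(alive,v0) N2.N1=(dead,v1) N2.N2=(alive,v0) N2.N3=(alive,v1) | N1.N0=(alive,v0) N1.N1=(dead,v1) N1.N2=(alive,v0) N1.N3=(alive,v1)
Op 12: N0 marks N1=dead -> (dead,v2)

Answer: alive 1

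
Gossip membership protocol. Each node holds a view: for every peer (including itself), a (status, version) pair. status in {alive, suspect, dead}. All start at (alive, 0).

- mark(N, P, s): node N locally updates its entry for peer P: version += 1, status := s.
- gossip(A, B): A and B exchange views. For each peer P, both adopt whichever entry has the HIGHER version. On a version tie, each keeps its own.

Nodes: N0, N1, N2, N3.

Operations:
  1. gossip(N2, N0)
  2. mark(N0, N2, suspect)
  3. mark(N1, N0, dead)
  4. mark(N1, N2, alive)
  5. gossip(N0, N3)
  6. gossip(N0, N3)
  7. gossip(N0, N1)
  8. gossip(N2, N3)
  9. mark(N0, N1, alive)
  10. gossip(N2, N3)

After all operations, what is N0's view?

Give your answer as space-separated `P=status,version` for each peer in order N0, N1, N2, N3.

Op 1: gossip N2<->N0 -> N2.N0=(alive,v0) N2.N1=(alive,v0) N2.N2=(alive,v0) N2.N3=(alive,v0) | N0.N0=(alive,v0) N0.N1=(alive,v0) N0.N2=(alive,v0) N0.N3=(alive,v0)
Op 2: N0 marks N2=suspect -> (suspect,v1)
Op 3: N1 marks N0=dead -> (dead,v1)
Op 4: N1 marks N2=alive -> (alive,v1)
Op 5: gossip N0<->N3 -> N0.N0=(alive,v0) N0.N1=(alive,v0) N0.N2=(suspect,v1) N0.N3=(alive,v0) | N3.N0=(alive,v0) N3.N1=(alive,v0) N3.N2=(suspect,v1) N3.N3=(alive,v0)
Op 6: gossip N0<->N3 -> N0.N0=(alive,v0) N0.N1=(alive,v0) N0.N2=(suspect,v1) N0.N3=(alive,v0) | N3.N0=(alive,v0) N3.N1=(alive,v0) N3.N2=(suspect,v1) N3.N3=(alive,v0)
Op 7: gossip N0<->N1 -> N0.N0=(dead,v1) N0.N1=(alive,v0) N0.N2=(suspect,v1) N0.N3=(alive,v0) | N1.N0=(dead,v1) N1.N1=(alive,v0) N1.N2=(alive,v1) N1.N3=(alive,v0)
Op 8: gossip N2<->N3 -> N2.N0=(alive,v0) N2.N1=(alive,v0) N2.N2=(suspect,v1) N2.N3=(alive,v0) | N3.N0=(alive,v0) N3.N1=(alive,v0) N3.N2=(suspect,v1) N3.N3=(alive,v0)
Op 9: N0 marks N1=alive -> (alive,v1)
Op 10: gossip N2<->N3 -> N2.N0=(alive,v0) N2.N1=(alive,v0) N2.N2=(suspect,v1) N2.N3=(alive,v0) | N3.N0=(alive,v0) N3.N1=(alive,v0) N3.N2=(suspect,v1) N3.N3=(alive,v0)

Answer: N0=dead,1 N1=alive,1 N2=suspect,1 N3=alive,0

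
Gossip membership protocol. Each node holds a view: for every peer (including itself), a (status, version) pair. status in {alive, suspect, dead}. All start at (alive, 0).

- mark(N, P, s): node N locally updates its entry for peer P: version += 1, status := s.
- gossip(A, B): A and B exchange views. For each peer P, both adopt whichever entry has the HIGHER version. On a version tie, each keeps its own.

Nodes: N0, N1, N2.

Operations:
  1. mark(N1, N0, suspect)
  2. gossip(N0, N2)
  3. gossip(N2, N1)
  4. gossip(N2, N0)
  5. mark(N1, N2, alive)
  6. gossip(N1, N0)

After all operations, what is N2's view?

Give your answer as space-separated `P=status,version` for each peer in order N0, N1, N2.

Op 1: N1 marks N0=suspect -> (suspect,v1)
Op 2: gossip N0<->N2 -> N0.N0=(alive,v0) N0.N1=(alive,v0) N0.N2=(alive,v0) | N2.N0=(alive,v0) N2.N1=(alive,v0) N2.N2=(alive,v0)
Op 3: gossip N2<->N1 -> N2.N0=(suspect,v1) N2.N1=(alive,v0) N2.N2=(alive,v0) | N1.N0=(suspect,v1) N1.N1=(alive,v0) N1.N2=(alive,v0)
Op 4: gossip N2<->N0 -> N2.N0=(suspect,v1) N2.N1=(alive,v0) N2.N2=(alive,v0) | N0.N0=(suspect,v1) N0.N1=(alive,v0) N0.N2=(alive,v0)
Op 5: N1 marks N2=alive -> (alive,v1)
Op 6: gossip N1<->N0 -> N1.N0=(suspect,v1) N1.N1=(alive,v0) N1.N2=(alive,v1) | N0.N0=(suspect,v1) N0.N1=(alive,v0) N0.N2=(alive,v1)

Answer: N0=suspect,1 N1=alive,0 N2=alive,0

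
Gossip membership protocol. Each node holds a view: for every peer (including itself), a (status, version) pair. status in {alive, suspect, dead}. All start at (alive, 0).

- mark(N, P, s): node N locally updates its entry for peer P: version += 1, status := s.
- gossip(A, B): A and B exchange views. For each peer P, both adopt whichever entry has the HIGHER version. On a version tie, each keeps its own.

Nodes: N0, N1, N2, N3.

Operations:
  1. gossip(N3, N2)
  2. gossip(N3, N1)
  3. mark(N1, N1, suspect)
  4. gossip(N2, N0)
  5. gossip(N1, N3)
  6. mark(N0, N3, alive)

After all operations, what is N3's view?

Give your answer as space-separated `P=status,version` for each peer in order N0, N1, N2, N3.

Answer: N0=alive,0 N1=suspect,1 N2=alive,0 N3=alive,0

Derivation:
Op 1: gossip N3<->N2 -> N3.N0=(alive,v0) N3.N1=(alive,v0) N3.N2=(alive,v0) N3.N3=(alive,v0) | N2.N0=(alive,v0) N2.N1=(alive,v0) N2.N2=(alive,v0) N2.N3=(alive,v0)
Op 2: gossip N3<->N1 -> N3.N0=(alive,v0) N3.N1=(alive,v0) N3.N2=(alive,v0) N3.N3=(alive,v0) | N1.N0=(alive,v0) N1.N1=(alive,v0) N1.N2=(alive,v0) N1.N3=(alive,v0)
Op 3: N1 marks N1=suspect -> (suspect,v1)
Op 4: gossip N2<->N0 -> N2.N0=(alive,v0) N2.N1=(alive,v0) N2.N2=(alive,v0) N2.N3=(alive,v0) | N0.N0=(alive,v0) N0.N1=(alive,v0) N0.N2=(alive,v0) N0.N3=(alive,v0)
Op 5: gossip N1<->N3 -> N1.N0=(alive,v0) N1.N1=(suspect,v1) N1.N2=(alive,v0) N1.N3=(alive,v0) | N3.N0=(alive,v0) N3.N1=(suspect,v1) N3.N2=(alive,v0) N3.N3=(alive,v0)
Op 6: N0 marks N3=alive -> (alive,v1)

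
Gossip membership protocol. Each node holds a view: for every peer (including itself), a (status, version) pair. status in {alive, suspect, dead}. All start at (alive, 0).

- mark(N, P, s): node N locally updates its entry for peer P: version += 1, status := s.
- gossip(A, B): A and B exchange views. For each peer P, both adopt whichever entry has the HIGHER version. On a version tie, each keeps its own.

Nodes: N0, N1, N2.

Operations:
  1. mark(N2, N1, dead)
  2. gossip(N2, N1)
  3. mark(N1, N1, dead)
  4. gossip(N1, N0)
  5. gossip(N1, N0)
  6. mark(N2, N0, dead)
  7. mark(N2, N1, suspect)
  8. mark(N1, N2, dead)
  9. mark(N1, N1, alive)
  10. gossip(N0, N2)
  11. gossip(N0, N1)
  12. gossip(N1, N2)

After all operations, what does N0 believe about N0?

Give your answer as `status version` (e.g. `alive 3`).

Answer: dead 1

Derivation:
Op 1: N2 marks N1=dead -> (dead,v1)
Op 2: gossip N2<->N1 -> N2.N0=(alive,v0) N2.N1=(dead,v1) N2.N2=(alive,v0) | N1.N0=(alive,v0) N1.N1=(dead,v1) N1.N2=(alive,v0)
Op 3: N1 marks N1=dead -> (dead,v2)
Op 4: gossip N1<->N0 -> N1.N0=(alive,v0) N1.N1=(dead,v2) N1.N2=(alive,v0) | N0.N0=(alive,v0) N0.N1=(dead,v2) N0.N2=(alive,v0)
Op 5: gossip N1<->N0 -> N1.N0=(alive,v0) N1.N1=(dead,v2) N1.N2=(alive,v0) | N0.N0=(alive,v0) N0.N1=(dead,v2) N0.N2=(alive,v0)
Op 6: N2 marks N0=dead -> (dead,v1)
Op 7: N2 marks N1=suspect -> (suspect,v2)
Op 8: N1 marks N2=dead -> (dead,v1)
Op 9: N1 marks N1=alive -> (alive,v3)
Op 10: gossip N0<->N2 -> N0.N0=(dead,v1) N0.N1=(dead,v2) N0.N2=(alive,v0) | N2.N0=(dead,v1) N2.N1=(suspect,v2) N2.N2=(alive,v0)
Op 11: gossip N0<->N1 -> N0.N0=(dead,v1) N0.N1=(alive,v3) N0.N2=(dead,v1) | N1.N0=(dead,v1) N1.N1=(alive,v3) N1.N2=(dead,v1)
Op 12: gossip N1<->N2 -> N1.N0=(dead,v1) N1.N1=(alive,v3) N1.N2=(dead,v1) | N2.N0=(dead,v1) N2.N1=(alive,v3) N2.N2=(dead,v1)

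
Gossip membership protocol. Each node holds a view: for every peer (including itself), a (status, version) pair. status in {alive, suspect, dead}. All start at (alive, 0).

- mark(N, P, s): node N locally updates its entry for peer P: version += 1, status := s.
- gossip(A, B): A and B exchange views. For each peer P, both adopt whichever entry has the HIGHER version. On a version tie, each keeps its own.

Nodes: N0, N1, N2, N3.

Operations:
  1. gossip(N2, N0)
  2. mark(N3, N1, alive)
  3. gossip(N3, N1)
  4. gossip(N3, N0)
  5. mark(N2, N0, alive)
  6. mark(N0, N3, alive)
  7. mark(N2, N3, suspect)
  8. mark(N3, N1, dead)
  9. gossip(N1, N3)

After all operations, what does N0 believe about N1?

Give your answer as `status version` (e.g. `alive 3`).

Answer: alive 1

Derivation:
Op 1: gossip N2<->N0 -> N2.N0=(alive,v0) N2.N1=(alive,v0) N2.N2=(alive,v0) N2.N3=(alive,v0) | N0.N0=(alive,v0) N0.N1=(alive,v0) N0.N2=(alive,v0) N0.N3=(alive,v0)
Op 2: N3 marks N1=alive -> (alive,v1)
Op 3: gossip N3<->N1 -> N3.N0=(alive,v0) N3.N1=(alive,v1) N3.N2=(alive,v0) N3.N3=(alive,v0) | N1.N0=(alive,v0) N1.N1=(alive,v1) N1.N2=(alive,v0) N1.N3=(alive,v0)
Op 4: gossip N3<->N0 -> N3.N0=(alive,v0) N3.N1=(alive,v1) N3.N2=(alive,v0) N3.N3=(alive,v0) | N0.N0=(alive,v0) N0.N1=(alive,v1) N0.N2=(alive,v0) N0.N3=(alive,v0)
Op 5: N2 marks N0=alive -> (alive,v1)
Op 6: N0 marks N3=alive -> (alive,v1)
Op 7: N2 marks N3=suspect -> (suspect,v1)
Op 8: N3 marks N1=dead -> (dead,v2)
Op 9: gossip N1<->N3 -> N1.N0=(alive,v0) N1.N1=(dead,v2) N1.N2=(alive,v0) N1.N3=(alive,v0) | N3.N0=(alive,v0) N3.N1=(dead,v2) N3.N2=(alive,v0) N3.N3=(alive,v0)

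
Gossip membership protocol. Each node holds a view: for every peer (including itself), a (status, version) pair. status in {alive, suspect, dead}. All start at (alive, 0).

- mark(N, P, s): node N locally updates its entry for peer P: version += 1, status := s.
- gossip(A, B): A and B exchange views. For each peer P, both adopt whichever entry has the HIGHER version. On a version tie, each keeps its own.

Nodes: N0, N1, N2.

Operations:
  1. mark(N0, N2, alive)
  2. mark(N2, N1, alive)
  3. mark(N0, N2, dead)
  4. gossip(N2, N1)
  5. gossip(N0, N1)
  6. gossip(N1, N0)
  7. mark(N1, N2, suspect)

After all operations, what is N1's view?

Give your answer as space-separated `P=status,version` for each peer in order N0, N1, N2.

Op 1: N0 marks N2=alive -> (alive,v1)
Op 2: N2 marks N1=alive -> (alive,v1)
Op 3: N0 marks N2=dead -> (dead,v2)
Op 4: gossip N2<->N1 -> N2.N0=(alive,v0) N2.N1=(alive,v1) N2.N2=(alive,v0) | N1.N0=(alive,v0) N1.N1=(alive,v1) N1.N2=(alive,v0)
Op 5: gossip N0<->N1 -> N0.N0=(alive,v0) N0.N1=(alive,v1) N0.N2=(dead,v2) | N1.N0=(alive,v0) N1.N1=(alive,v1) N1.N2=(dead,v2)
Op 6: gossip N1<->N0 -> N1.N0=(alive,v0) N1.N1=(alive,v1) N1.N2=(dead,v2) | N0.N0=(alive,v0) N0.N1=(alive,v1) N0.N2=(dead,v2)
Op 7: N1 marks N2=suspect -> (suspect,v3)

Answer: N0=alive,0 N1=alive,1 N2=suspect,3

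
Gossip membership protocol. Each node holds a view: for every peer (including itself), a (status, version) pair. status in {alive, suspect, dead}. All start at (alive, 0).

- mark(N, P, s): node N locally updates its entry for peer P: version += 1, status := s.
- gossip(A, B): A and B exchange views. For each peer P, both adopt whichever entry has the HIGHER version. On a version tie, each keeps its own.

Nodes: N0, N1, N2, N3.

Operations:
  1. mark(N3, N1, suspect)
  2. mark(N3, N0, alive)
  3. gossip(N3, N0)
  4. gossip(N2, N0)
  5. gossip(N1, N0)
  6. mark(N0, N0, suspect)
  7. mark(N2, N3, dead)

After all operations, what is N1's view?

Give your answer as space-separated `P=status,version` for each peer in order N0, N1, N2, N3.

Answer: N0=alive,1 N1=suspect,1 N2=alive,0 N3=alive,0

Derivation:
Op 1: N3 marks N1=suspect -> (suspect,v1)
Op 2: N3 marks N0=alive -> (alive,v1)
Op 3: gossip N3<->N0 -> N3.N0=(alive,v1) N3.N1=(suspect,v1) N3.N2=(alive,v0) N3.N3=(alive,v0) | N0.N0=(alive,v1) N0.N1=(suspect,v1) N0.N2=(alive,v0) N0.N3=(alive,v0)
Op 4: gossip N2<->N0 -> N2.N0=(alive,v1) N2.N1=(suspect,v1) N2.N2=(alive,v0) N2.N3=(alive,v0) | N0.N0=(alive,v1) N0.N1=(suspect,v1) N0.N2=(alive,v0) N0.N3=(alive,v0)
Op 5: gossip N1<->N0 -> N1.N0=(alive,v1) N1.N1=(suspect,v1) N1.N2=(alive,v0) N1.N3=(alive,v0) | N0.N0=(alive,v1) N0.N1=(suspect,v1) N0.N2=(alive,v0) N0.N3=(alive,v0)
Op 6: N0 marks N0=suspect -> (suspect,v2)
Op 7: N2 marks N3=dead -> (dead,v1)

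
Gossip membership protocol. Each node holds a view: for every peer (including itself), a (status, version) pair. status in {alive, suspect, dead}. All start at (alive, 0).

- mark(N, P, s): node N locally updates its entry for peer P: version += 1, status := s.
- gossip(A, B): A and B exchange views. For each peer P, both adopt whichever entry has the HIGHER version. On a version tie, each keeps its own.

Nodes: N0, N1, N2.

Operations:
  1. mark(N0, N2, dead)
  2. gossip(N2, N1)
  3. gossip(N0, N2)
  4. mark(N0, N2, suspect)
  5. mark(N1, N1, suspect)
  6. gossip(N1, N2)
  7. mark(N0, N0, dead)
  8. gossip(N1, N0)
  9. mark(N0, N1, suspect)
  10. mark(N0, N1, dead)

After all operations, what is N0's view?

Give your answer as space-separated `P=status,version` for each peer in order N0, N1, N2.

Answer: N0=dead,1 N1=dead,3 N2=suspect,2

Derivation:
Op 1: N0 marks N2=dead -> (dead,v1)
Op 2: gossip N2<->N1 -> N2.N0=(alive,v0) N2.N1=(alive,v0) N2.N2=(alive,v0) | N1.N0=(alive,v0) N1.N1=(alive,v0) N1.N2=(alive,v0)
Op 3: gossip N0<->N2 -> N0.N0=(alive,v0) N0.N1=(alive,v0) N0.N2=(dead,v1) | N2.N0=(alive,v0) N2.N1=(alive,v0) N2.N2=(dead,v1)
Op 4: N0 marks N2=suspect -> (suspect,v2)
Op 5: N1 marks N1=suspect -> (suspect,v1)
Op 6: gossip N1<->N2 -> N1.N0=(alive,v0) N1.N1=(suspect,v1) N1.N2=(dead,v1) | N2.N0=(alive,v0) N2.N1=(suspect,v1) N2.N2=(dead,v1)
Op 7: N0 marks N0=dead -> (dead,v1)
Op 8: gossip N1<->N0 -> N1.N0=(dead,v1) N1.N1=(suspect,v1) N1.N2=(suspect,v2) | N0.N0=(dead,v1) N0.N1=(suspect,v1) N0.N2=(suspect,v2)
Op 9: N0 marks N1=suspect -> (suspect,v2)
Op 10: N0 marks N1=dead -> (dead,v3)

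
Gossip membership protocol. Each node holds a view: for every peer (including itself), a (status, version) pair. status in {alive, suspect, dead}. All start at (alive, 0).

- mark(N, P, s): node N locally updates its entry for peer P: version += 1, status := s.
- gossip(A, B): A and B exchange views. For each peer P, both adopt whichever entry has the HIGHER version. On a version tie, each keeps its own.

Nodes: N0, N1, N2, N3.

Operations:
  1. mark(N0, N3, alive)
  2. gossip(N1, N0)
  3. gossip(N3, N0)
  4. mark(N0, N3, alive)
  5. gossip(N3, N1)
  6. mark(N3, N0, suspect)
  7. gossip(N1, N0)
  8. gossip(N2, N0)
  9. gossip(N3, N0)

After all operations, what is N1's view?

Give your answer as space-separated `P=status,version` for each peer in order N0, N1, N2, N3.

Op 1: N0 marks N3=alive -> (alive,v1)
Op 2: gossip N1<->N0 -> N1.N0=(alive,v0) N1.N1=(alive,v0) N1.N2=(alive,v0) N1.N3=(alive,v1) | N0.N0=(alive,v0) N0.N1=(alive,v0) N0.N2=(alive,v0) N0.N3=(alive,v1)
Op 3: gossip N3<->N0 -> N3.N0=(alive,v0) N3.N1=(alive,v0) N3.N2=(alive,v0) N3.N3=(alive,v1) | N0.N0=(alive,v0) N0.N1=(alive,v0) N0.N2=(alive,v0) N0.N3=(alive,v1)
Op 4: N0 marks N3=alive -> (alive,v2)
Op 5: gossip N3<->N1 -> N3.N0=(alive,v0) N3.N1=(alive,v0) N3.N2=(alive,v0) N3.N3=(alive,v1) | N1.N0=(alive,v0) N1.N1=(alive,v0) N1.N2=(alive,v0) N1.N3=(alive,v1)
Op 6: N3 marks N0=suspect -> (suspect,v1)
Op 7: gossip N1<->N0 -> N1.N0=(alive,v0) N1.N1=(alive,v0) N1.N2=(alive,v0) N1.N3=(alive,v2) | N0.N0=(alive,v0) N0.N1=(alive,v0) N0.N2=(alive,v0) N0.N3=(alive,v2)
Op 8: gossip N2<->N0 -> N2.N0=(alive,v0) N2.N1=(alive,v0) N2.N2=(alive,v0) N2.N3=(alive,v2) | N0.N0=(alive,v0) N0.N1=(alive,v0) N0.N2=(alive,v0) N0.N3=(alive,v2)
Op 9: gossip N3<->N0 -> N3.N0=(suspect,v1) N3.N1=(alive,v0) N3.N2=(alive,v0) N3.N3=(alive,v2) | N0.N0=(suspect,v1) N0.N1=(alive,v0) N0.N2=(alive,v0) N0.N3=(alive,v2)

Answer: N0=alive,0 N1=alive,0 N2=alive,0 N3=alive,2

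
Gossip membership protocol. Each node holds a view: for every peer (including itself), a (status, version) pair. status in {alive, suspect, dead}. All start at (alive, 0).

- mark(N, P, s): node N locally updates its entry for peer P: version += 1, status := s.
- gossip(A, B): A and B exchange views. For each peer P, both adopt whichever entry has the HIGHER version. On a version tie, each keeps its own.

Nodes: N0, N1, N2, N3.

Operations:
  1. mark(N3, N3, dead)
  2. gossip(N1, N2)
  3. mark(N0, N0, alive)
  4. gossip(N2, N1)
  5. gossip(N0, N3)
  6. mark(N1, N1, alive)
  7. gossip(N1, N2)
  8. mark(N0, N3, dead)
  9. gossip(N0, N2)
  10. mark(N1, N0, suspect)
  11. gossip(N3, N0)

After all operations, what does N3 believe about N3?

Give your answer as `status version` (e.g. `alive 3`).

Answer: dead 2

Derivation:
Op 1: N3 marks N3=dead -> (dead,v1)
Op 2: gossip N1<->N2 -> N1.N0=(alive,v0) N1.N1=(alive,v0) N1.N2=(alive,v0) N1.N3=(alive,v0) | N2.N0=(alive,v0) N2.N1=(alive,v0) N2.N2=(alive,v0) N2.N3=(alive,v0)
Op 3: N0 marks N0=alive -> (alive,v1)
Op 4: gossip N2<->N1 -> N2.N0=(alive,v0) N2.N1=(alive,v0) N2.N2=(alive,v0) N2.N3=(alive,v0) | N1.N0=(alive,v0) N1.N1=(alive,v0) N1.N2=(alive,v0) N1.N3=(alive,v0)
Op 5: gossip N0<->N3 -> N0.N0=(alive,v1) N0.N1=(alive,v0) N0.N2=(alive,v0) N0.N3=(dead,v1) | N3.N0=(alive,v1) N3.N1=(alive,v0) N3.N2=(alive,v0) N3.N3=(dead,v1)
Op 6: N1 marks N1=alive -> (alive,v1)
Op 7: gossip N1<->N2 -> N1.N0=(alive,v0) N1.N1=(alive,v1) N1.N2=(alive,v0) N1.N3=(alive,v0) | N2.N0=(alive,v0) N2.N1=(alive,v1) N2.N2=(alive,v0) N2.N3=(alive,v0)
Op 8: N0 marks N3=dead -> (dead,v2)
Op 9: gossip N0<->N2 -> N0.N0=(alive,v1) N0.N1=(alive,v1) N0.N2=(alive,v0) N0.N3=(dead,v2) | N2.N0=(alive,v1) N2.N1=(alive,v1) N2.N2=(alive,v0) N2.N3=(dead,v2)
Op 10: N1 marks N0=suspect -> (suspect,v1)
Op 11: gossip N3<->N0 -> N3.N0=(alive,v1) N3.N1=(alive,v1) N3.N2=(alive,v0) N3.N3=(dead,v2) | N0.N0=(alive,v1) N0.N1=(alive,v1) N0.N2=(alive,v0) N0.N3=(dead,v2)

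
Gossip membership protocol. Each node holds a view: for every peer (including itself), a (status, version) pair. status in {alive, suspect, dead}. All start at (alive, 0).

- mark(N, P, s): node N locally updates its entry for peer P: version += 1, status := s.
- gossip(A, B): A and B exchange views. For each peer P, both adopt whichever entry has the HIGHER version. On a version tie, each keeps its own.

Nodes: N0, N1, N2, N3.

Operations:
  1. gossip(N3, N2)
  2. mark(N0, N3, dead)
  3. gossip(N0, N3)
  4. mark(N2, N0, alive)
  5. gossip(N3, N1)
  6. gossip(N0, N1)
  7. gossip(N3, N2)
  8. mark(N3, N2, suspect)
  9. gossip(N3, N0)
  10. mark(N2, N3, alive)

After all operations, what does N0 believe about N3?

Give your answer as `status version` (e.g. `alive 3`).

Op 1: gossip N3<->N2 -> N3.N0=(alive,v0) N3.N1=(alive,v0) N3.N2=(alive,v0) N3.N3=(alive,v0) | N2.N0=(alive,v0) N2.N1=(alive,v0) N2.N2=(alive,v0) N2.N3=(alive,v0)
Op 2: N0 marks N3=dead -> (dead,v1)
Op 3: gossip N0<->N3 -> N0.N0=(alive,v0) N0.N1=(alive,v0) N0.N2=(alive,v0) N0.N3=(dead,v1) | N3.N0=(alive,v0) N3.N1=(alive,v0) N3.N2=(alive,v0) N3.N3=(dead,v1)
Op 4: N2 marks N0=alive -> (alive,v1)
Op 5: gossip N3<->N1 -> N3.N0=(alive,v0) N3.N1=(alive,v0) N3.N2=(alive,v0) N3.N3=(dead,v1) | N1.N0=(alive,v0) N1.N1=(alive,v0) N1.N2=(alive,v0) N1.N3=(dead,v1)
Op 6: gossip N0<->N1 -> N0.N0=(alive,v0) N0.N1=(alive,v0) N0.N2=(alive,v0) N0.N3=(dead,v1) | N1.N0=(alive,v0) N1.N1=(alive,v0) N1.N2=(alive,v0) N1.N3=(dead,v1)
Op 7: gossip N3<->N2 -> N3.N0=(alive,v1) N3.N1=(alive,v0) N3.N2=(alive,v0) N3.N3=(dead,v1) | N2.N0=(alive,v1) N2.N1=(alive,v0) N2.N2=(alive,v0) N2.N3=(dead,v1)
Op 8: N3 marks N2=suspect -> (suspect,v1)
Op 9: gossip N3<->N0 -> N3.N0=(alive,v1) N3.N1=(alive,v0) N3.N2=(suspect,v1) N3.N3=(dead,v1) | N0.N0=(alive,v1) N0.N1=(alive,v0) N0.N2=(suspect,v1) N0.N3=(dead,v1)
Op 10: N2 marks N3=alive -> (alive,v2)

Answer: dead 1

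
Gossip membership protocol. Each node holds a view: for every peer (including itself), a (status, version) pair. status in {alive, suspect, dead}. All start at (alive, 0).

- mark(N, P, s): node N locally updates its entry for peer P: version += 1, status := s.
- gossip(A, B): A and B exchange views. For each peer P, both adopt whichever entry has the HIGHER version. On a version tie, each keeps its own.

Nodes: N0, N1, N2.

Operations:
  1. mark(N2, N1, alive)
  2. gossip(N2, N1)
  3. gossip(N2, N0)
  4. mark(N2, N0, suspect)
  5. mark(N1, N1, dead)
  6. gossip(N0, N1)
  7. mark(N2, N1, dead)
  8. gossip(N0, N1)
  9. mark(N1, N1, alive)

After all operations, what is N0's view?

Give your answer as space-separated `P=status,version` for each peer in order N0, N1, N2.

Op 1: N2 marks N1=alive -> (alive,v1)
Op 2: gossip N2<->N1 -> N2.N0=(alive,v0) N2.N1=(alive,v1) N2.N2=(alive,v0) | N1.N0=(alive,v0) N1.N1=(alive,v1) N1.N2=(alive,v0)
Op 3: gossip N2<->N0 -> N2.N0=(alive,v0) N2.N1=(alive,v1) N2.N2=(alive,v0) | N0.N0=(alive,v0) N0.N1=(alive,v1) N0.N2=(alive,v0)
Op 4: N2 marks N0=suspect -> (suspect,v1)
Op 5: N1 marks N1=dead -> (dead,v2)
Op 6: gossip N0<->N1 -> N0.N0=(alive,v0) N0.N1=(dead,v2) N0.N2=(alive,v0) | N1.N0=(alive,v0) N1.N1=(dead,v2) N1.N2=(alive,v0)
Op 7: N2 marks N1=dead -> (dead,v2)
Op 8: gossip N0<->N1 -> N0.N0=(alive,v0) N0.N1=(dead,v2) N0.N2=(alive,v0) | N1.N0=(alive,v0) N1.N1=(dead,v2) N1.N2=(alive,v0)
Op 9: N1 marks N1=alive -> (alive,v3)

Answer: N0=alive,0 N1=dead,2 N2=alive,0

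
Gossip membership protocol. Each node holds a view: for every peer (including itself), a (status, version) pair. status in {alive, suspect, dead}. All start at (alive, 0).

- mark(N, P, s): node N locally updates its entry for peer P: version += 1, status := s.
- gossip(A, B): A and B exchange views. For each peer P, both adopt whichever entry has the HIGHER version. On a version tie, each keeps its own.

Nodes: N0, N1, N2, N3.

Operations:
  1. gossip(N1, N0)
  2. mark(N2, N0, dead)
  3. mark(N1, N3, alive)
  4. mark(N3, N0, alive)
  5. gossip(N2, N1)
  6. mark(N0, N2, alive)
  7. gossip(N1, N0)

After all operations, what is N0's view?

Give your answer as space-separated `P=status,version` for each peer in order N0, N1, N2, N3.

Op 1: gossip N1<->N0 -> N1.N0=(alive,v0) N1.N1=(alive,v0) N1.N2=(alive,v0) N1.N3=(alive,v0) | N0.N0=(alive,v0) N0.N1=(alive,v0) N0.N2=(alive,v0) N0.N3=(alive,v0)
Op 2: N2 marks N0=dead -> (dead,v1)
Op 3: N1 marks N3=alive -> (alive,v1)
Op 4: N3 marks N0=alive -> (alive,v1)
Op 5: gossip N2<->N1 -> N2.N0=(dead,v1) N2.N1=(alive,v0) N2.N2=(alive,v0) N2.N3=(alive,v1) | N1.N0=(dead,v1) N1.N1=(alive,v0) N1.N2=(alive,v0) N1.N3=(alive,v1)
Op 6: N0 marks N2=alive -> (alive,v1)
Op 7: gossip N1<->N0 -> N1.N0=(dead,v1) N1.N1=(alive,v0) N1.N2=(alive,v1) N1.N3=(alive,v1) | N0.N0=(dead,v1) N0.N1=(alive,v0) N0.N2=(alive,v1) N0.N3=(alive,v1)

Answer: N0=dead,1 N1=alive,0 N2=alive,1 N3=alive,1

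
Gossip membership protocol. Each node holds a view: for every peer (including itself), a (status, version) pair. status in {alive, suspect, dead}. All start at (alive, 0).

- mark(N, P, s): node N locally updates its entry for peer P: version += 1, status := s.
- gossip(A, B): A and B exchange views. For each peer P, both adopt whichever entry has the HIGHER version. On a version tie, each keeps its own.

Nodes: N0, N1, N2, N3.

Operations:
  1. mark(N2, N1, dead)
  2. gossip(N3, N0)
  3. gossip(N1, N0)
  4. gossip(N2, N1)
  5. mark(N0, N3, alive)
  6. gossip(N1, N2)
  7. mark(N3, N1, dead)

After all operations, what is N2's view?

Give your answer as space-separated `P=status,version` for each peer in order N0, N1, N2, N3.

Answer: N0=alive,0 N1=dead,1 N2=alive,0 N3=alive,0

Derivation:
Op 1: N2 marks N1=dead -> (dead,v1)
Op 2: gossip N3<->N0 -> N3.N0=(alive,v0) N3.N1=(alive,v0) N3.N2=(alive,v0) N3.N3=(alive,v0) | N0.N0=(alive,v0) N0.N1=(alive,v0) N0.N2=(alive,v0) N0.N3=(alive,v0)
Op 3: gossip N1<->N0 -> N1.N0=(alive,v0) N1.N1=(alive,v0) N1.N2=(alive,v0) N1.N3=(alive,v0) | N0.N0=(alive,v0) N0.N1=(alive,v0) N0.N2=(alive,v0) N0.N3=(alive,v0)
Op 4: gossip N2<->N1 -> N2.N0=(alive,v0) N2.N1=(dead,v1) N2.N2=(alive,v0) N2.N3=(alive,v0) | N1.N0=(alive,v0) N1.N1=(dead,v1) N1.N2=(alive,v0) N1.N3=(alive,v0)
Op 5: N0 marks N3=alive -> (alive,v1)
Op 6: gossip N1<->N2 -> N1.N0=(alive,v0) N1.N1=(dead,v1) N1.N2=(alive,v0) N1.N3=(alive,v0) | N2.N0=(alive,v0) N2.N1=(dead,v1) N2.N2=(alive,v0) N2.N3=(alive,v0)
Op 7: N3 marks N1=dead -> (dead,v1)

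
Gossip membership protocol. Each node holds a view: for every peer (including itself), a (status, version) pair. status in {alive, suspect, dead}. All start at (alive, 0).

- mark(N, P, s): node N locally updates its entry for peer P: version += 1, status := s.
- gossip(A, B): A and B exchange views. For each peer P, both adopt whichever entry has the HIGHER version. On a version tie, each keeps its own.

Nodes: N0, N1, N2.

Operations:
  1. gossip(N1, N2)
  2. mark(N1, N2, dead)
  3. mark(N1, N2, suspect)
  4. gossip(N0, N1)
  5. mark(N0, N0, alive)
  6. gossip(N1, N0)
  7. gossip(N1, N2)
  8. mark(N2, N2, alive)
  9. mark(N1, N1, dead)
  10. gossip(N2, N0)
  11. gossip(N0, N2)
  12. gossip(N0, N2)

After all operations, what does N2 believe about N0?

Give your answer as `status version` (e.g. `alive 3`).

Op 1: gossip N1<->N2 -> N1.N0=(alive,v0) N1.N1=(alive,v0) N1.N2=(alive,v0) | N2.N0=(alive,v0) N2.N1=(alive,v0) N2.N2=(alive,v0)
Op 2: N1 marks N2=dead -> (dead,v1)
Op 3: N1 marks N2=suspect -> (suspect,v2)
Op 4: gossip N0<->N1 -> N0.N0=(alive,v0) N0.N1=(alive,v0) N0.N2=(suspect,v2) | N1.N0=(alive,v0) N1.N1=(alive,v0) N1.N2=(suspect,v2)
Op 5: N0 marks N0=alive -> (alive,v1)
Op 6: gossip N1<->N0 -> N1.N0=(alive,v1) N1.N1=(alive,v0) N1.N2=(suspect,v2) | N0.N0=(alive,v1) N0.N1=(alive,v0) N0.N2=(suspect,v2)
Op 7: gossip N1<->N2 -> N1.N0=(alive,v1) N1.N1=(alive,v0) N1.N2=(suspect,v2) | N2.N0=(alive,v1) N2.N1=(alive,v0) N2.N2=(suspect,v2)
Op 8: N2 marks N2=alive -> (alive,v3)
Op 9: N1 marks N1=dead -> (dead,v1)
Op 10: gossip N2<->N0 -> N2.N0=(alive,v1) N2.N1=(alive,v0) N2.N2=(alive,v3) | N0.N0=(alive,v1) N0.N1=(alive,v0) N0.N2=(alive,v3)
Op 11: gossip N0<->N2 -> N0.N0=(alive,v1) N0.N1=(alive,v0) N0.N2=(alive,v3) | N2.N0=(alive,v1) N2.N1=(alive,v0) N2.N2=(alive,v3)
Op 12: gossip N0<->N2 -> N0.N0=(alive,v1) N0.N1=(alive,v0) N0.N2=(alive,v3) | N2.N0=(alive,v1) N2.N1=(alive,v0) N2.N2=(alive,v3)

Answer: alive 1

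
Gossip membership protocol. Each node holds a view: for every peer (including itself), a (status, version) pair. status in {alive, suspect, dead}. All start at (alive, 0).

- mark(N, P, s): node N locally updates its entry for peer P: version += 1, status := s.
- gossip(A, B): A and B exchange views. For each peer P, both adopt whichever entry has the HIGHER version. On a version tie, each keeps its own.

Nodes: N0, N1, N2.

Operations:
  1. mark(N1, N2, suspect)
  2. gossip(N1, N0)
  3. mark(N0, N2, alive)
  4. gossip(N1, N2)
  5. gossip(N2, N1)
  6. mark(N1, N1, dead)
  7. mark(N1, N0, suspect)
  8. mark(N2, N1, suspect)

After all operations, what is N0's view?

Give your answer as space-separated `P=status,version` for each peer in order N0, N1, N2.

Op 1: N1 marks N2=suspect -> (suspect,v1)
Op 2: gossip N1<->N0 -> N1.N0=(alive,v0) N1.N1=(alive,v0) N1.N2=(suspect,v1) | N0.N0=(alive,v0) N0.N1=(alive,v0) N0.N2=(suspect,v1)
Op 3: N0 marks N2=alive -> (alive,v2)
Op 4: gossip N1<->N2 -> N1.N0=(alive,v0) N1.N1=(alive,v0) N1.N2=(suspect,v1) | N2.N0=(alive,v0) N2.N1=(alive,v0) N2.N2=(suspect,v1)
Op 5: gossip N2<->N1 -> N2.N0=(alive,v0) N2.N1=(alive,v0) N2.N2=(suspect,v1) | N1.N0=(alive,v0) N1.N1=(alive,v0) N1.N2=(suspect,v1)
Op 6: N1 marks N1=dead -> (dead,v1)
Op 7: N1 marks N0=suspect -> (suspect,v1)
Op 8: N2 marks N1=suspect -> (suspect,v1)

Answer: N0=alive,0 N1=alive,0 N2=alive,2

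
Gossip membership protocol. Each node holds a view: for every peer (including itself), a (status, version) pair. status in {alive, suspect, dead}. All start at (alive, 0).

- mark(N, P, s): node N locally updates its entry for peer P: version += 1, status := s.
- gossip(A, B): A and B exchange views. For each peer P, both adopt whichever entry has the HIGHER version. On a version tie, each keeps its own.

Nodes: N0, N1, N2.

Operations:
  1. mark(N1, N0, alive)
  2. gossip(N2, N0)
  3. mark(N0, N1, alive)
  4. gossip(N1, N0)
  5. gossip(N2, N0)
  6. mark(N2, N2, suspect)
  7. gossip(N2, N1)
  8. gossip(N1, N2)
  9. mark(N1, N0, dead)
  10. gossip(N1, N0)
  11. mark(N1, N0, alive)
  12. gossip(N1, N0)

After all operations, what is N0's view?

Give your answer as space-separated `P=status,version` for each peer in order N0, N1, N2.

Op 1: N1 marks N0=alive -> (alive,v1)
Op 2: gossip N2<->N0 -> N2.N0=(alive,v0) N2.N1=(alive,v0) N2.N2=(alive,v0) | N0.N0=(alive,v0) N0.N1=(alive,v0) N0.N2=(alive,v0)
Op 3: N0 marks N1=alive -> (alive,v1)
Op 4: gossip N1<->N0 -> N1.N0=(alive,v1) N1.N1=(alive,v1) N1.N2=(alive,v0) | N0.N0=(alive,v1) N0.N1=(alive,v1) N0.N2=(alive,v0)
Op 5: gossip N2<->N0 -> N2.N0=(alive,v1) N2.N1=(alive,v1) N2.N2=(alive,v0) | N0.N0=(alive,v1) N0.N1=(alive,v1) N0.N2=(alive,v0)
Op 6: N2 marks N2=suspect -> (suspect,v1)
Op 7: gossip N2<->N1 -> N2.N0=(alive,v1) N2.N1=(alive,v1) N2.N2=(suspect,v1) | N1.N0=(alive,v1) N1.N1=(alive,v1) N1.N2=(suspect,v1)
Op 8: gossip N1<->N2 -> N1.N0=(alive,v1) N1.N1=(alive,v1) N1.N2=(suspect,v1) | N2.N0=(alive,v1) N2.N1=(alive,v1) N2.N2=(suspect,v1)
Op 9: N1 marks N0=dead -> (dead,v2)
Op 10: gossip N1<->N0 -> N1.N0=(dead,v2) N1.N1=(alive,v1) N1.N2=(suspect,v1) | N0.N0=(dead,v2) N0.N1=(alive,v1) N0.N2=(suspect,v1)
Op 11: N1 marks N0=alive -> (alive,v3)
Op 12: gossip N1<->N0 -> N1.N0=(alive,v3) N1.N1=(alive,v1) N1.N2=(suspect,v1) | N0.N0=(alive,v3) N0.N1=(alive,v1) N0.N2=(suspect,v1)

Answer: N0=alive,3 N1=alive,1 N2=suspect,1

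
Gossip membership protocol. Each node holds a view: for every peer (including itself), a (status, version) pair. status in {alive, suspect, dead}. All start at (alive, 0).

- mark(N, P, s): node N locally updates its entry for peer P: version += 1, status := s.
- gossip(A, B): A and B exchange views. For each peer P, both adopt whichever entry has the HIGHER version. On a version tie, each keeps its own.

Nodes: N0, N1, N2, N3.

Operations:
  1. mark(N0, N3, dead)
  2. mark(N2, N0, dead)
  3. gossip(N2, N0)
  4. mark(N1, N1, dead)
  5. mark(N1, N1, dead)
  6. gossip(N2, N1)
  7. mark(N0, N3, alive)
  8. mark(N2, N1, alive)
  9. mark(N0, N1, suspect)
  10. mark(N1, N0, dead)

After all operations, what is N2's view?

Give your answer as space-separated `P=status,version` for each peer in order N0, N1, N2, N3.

Op 1: N0 marks N3=dead -> (dead,v1)
Op 2: N2 marks N0=dead -> (dead,v1)
Op 3: gossip N2<->N0 -> N2.N0=(dead,v1) N2.N1=(alive,v0) N2.N2=(alive,v0) N2.N3=(dead,v1) | N0.N0=(dead,v1) N0.N1=(alive,v0) N0.N2=(alive,v0) N0.N3=(dead,v1)
Op 4: N1 marks N1=dead -> (dead,v1)
Op 5: N1 marks N1=dead -> (dead,v2)
Op 6: gossip N2<->N1 -> N2.N0=(dead,v1) N2.N1=(dead,v2) N2.N2=(alive,v0) N2.N3=(dead,v1) | N1.N0=(dead,v1) N1.N1=(dead,v2) N1.N2=(alive,v0) N1.N3=(dead,v1)
Op 7: N0 marks N3=alive -> (alive,v2)
Op 8: N2 marks N1=alive -> (alive,v3)
Op 9: N0 marks N1=suspect -> (suspect,v1)
Op 10: N1 marks N0=dead -> (dead,v2)

Answer: N0=dead,1 N1=alive,3 N2=alive,0 N3=dead,1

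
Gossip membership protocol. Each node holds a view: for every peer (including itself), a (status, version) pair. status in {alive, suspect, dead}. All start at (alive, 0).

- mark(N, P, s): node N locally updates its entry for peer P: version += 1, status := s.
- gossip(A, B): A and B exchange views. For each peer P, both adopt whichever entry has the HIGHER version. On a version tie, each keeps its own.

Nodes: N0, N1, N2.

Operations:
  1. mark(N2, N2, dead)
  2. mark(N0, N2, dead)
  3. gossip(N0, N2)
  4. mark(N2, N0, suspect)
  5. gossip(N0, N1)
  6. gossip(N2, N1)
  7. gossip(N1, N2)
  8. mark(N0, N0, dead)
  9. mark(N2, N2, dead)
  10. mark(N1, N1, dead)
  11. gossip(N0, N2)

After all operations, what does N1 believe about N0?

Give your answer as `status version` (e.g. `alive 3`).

Answer: suspect 1

Derivation:
Op 1: N2 marks N2=dead -> (dead,v1)
Op 2: N0 marks N2=dead -> (dead,v1)
Op 3: gossip N0<->N2 -> N0.N0=(alive,v0) N0.N1=(alive,v0) N0.N2=(dead,v1) | N2.N0=(alive,v0) N2.N1=(alive,v0) N2.N2=(dead,v1)
Op 4: N2 marks N0=suspect -> (suspect,v1)
Op 5: gossip N0<->N1 -> N0.N0=(alive,v0) N0.N1=(alive,v0) N0.N2=(dead,v1) | N1.N0=(alive,v0) N1.N1=(alive,v0) N1.N2=(dead,v1)
Op 6: gossip N2<->N1 -> N2.N0=(suspect,v1) N2.N1=(alive,v0) N2.N2=(dead,v1) | N1.N0=(suspect,v1) N1.N1=(alive,v0) N1.N2=(dead,v1)
Op 7: gossip N1<->N2 -> N1.N0=(suspect,v1) N1.N1=(alive,v0) N1.N2=(dead,v1) | N2.N0=(suspect,v1) N2.N1=(alive,v0) N2.N2=(dead,v1)
Op 8: N0 marks N0=dead -> (dead,v1)
Op 9: N2 marks N2=dead -> (dead,v2)
Op 10: N1 marks N1=dead -> (dead,v1)
Op 11: gossip N0<->N2 -> N0.N0=(dead,v1) N0.N1=(alive,v0) N0.N2=(dead,v2) | N2.N0=(suspect,v1) N2.N1=(alive,v0) N2.N2=(dead,v2)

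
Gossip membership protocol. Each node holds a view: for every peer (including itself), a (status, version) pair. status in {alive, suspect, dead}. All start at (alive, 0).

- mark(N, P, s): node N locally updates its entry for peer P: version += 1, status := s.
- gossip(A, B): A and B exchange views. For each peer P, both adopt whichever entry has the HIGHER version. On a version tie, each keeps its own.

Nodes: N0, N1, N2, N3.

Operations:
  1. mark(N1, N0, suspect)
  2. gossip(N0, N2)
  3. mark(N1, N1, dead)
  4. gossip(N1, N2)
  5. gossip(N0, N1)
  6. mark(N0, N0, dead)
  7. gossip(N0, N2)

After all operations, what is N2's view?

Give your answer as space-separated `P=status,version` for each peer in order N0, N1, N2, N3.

Answer: N0=dead,2 N1=dead,1 N2=alive,0 N3=alive,0

Derivation:
Op 1: N1 marks N0=suspect -> (suspect,v1)
Op 2: gossip N0<->N2 -> N0.N0=(alive,v0) N0.N1=(alive,v0) N0.N2=(alive,v0) N0.N3=(alive,v0) | N2.N0=(alive,v0) N2.N1=(alive,v0) N2.N2=(alive,v0) N2.N3=(alive,v0)
Op 3: N1 marks N1=dead -> (dead,v1)
Op 4: gossip N1<->N2 -> N1.N0=(suspect,v1) N1.N1=(dead,v1) N1.N2=(alive,v0) N1.N3=(alive,v0) | N2.N0=(suspect,v1) N2.N1=(dead,v1) N2.N2=(alive,v0) N2.N3=(alive,v0)
Op 5: gossip N0<->N1 -> N0.N0=(suspect,v1) N0.N1=(dead,v1) N0.N2=(alive,v0) N0.N3=(alive,v0) | N1.N0=(suspect,v1) N1.N1=(dead,v1) N1.N2=(alive,v0) N1.N3=(alive,v0)
Op 6: N0 marks N0=dead -> (dead,v2)
Op 7: gossip N0<->N2 -> N0.N0=(dead,v2) N0.N1=(dead,v1) N0.N2=(alive,v0) N0.N3=(alive,v0) | N2.N0=(dead,v2) N2.N1=(dead,v1) N2.N2=(alive,v0) N2.N3=(alive,v0)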